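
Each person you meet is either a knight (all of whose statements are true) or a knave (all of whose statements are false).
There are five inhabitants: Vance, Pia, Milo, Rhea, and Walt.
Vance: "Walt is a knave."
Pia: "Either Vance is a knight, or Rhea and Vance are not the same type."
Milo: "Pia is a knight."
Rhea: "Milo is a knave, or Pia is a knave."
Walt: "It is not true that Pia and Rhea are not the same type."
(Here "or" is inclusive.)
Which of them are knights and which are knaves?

Vance is a knight, Pia is a knight, Milo is a knight, Rhea is a knave, and Walt is a knave.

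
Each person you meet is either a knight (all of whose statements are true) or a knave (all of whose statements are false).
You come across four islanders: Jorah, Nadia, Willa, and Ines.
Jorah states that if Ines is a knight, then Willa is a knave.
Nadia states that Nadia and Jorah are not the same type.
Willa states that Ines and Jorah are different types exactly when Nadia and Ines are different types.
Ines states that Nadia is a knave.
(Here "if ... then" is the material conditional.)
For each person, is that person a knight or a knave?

As a knave, Jorah's statement "if Ines is a knight, then Willa is a knave" should be False; it is.
Nadia is a knave, so "Nadia and Jorah are not the same type" must be False — and it is.
Willa (knight): "Ines and Jorah are different types exactly when Nadia and Ines are different types" — True. ✓
Since Ines is a knight, "Nadia is a knave" needs to be True, which holds.

Jorah is a knave, Nadia is a knave, Willa is a knight, and Ines is a knight.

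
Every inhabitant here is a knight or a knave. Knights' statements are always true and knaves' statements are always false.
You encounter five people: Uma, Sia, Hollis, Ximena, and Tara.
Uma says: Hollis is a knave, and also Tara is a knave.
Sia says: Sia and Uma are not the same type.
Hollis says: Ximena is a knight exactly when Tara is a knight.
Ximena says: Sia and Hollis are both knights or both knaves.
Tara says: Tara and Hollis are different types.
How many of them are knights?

2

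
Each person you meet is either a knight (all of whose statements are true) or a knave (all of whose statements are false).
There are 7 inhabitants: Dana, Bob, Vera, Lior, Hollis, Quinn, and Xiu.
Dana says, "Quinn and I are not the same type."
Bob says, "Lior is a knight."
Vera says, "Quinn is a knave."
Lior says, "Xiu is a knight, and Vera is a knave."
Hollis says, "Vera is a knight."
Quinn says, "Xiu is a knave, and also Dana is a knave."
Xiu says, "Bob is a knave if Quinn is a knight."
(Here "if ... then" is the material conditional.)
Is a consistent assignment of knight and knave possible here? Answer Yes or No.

Yes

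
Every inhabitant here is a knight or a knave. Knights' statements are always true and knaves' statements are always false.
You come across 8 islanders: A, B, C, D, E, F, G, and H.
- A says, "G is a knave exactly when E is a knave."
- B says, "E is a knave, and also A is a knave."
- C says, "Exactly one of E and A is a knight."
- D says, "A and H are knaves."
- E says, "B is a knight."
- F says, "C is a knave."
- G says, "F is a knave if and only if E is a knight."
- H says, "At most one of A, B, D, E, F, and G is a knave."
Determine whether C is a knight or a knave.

C is a knight.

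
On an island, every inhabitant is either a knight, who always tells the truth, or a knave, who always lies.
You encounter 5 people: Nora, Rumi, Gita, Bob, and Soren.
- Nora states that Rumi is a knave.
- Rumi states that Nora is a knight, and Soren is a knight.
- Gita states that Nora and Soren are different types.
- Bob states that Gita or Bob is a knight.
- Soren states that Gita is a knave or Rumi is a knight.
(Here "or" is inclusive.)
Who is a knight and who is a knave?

Nora is a knight; "Rumi is a knave" is True, as required.
Since Rumi is a knave, "Nora is a knight, and Soren is a knight" needs to be false, which holds.
Since Gita is a knight, "Nora and Soren are different types" needs to be True, which holds.
Since Bob is a knight, "Gita or Bob is a knight" needs to be True, which holds.
Soren is a knave; "Gita is a knave or Rumi is a knight" is false, as required.

Knights: Nora, Gita, and Bob. Knaves: Rumi and Soren.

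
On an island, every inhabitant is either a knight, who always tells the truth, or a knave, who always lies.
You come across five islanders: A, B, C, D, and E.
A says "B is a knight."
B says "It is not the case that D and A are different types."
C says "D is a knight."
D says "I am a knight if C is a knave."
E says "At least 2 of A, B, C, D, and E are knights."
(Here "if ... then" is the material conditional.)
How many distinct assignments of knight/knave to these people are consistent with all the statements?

2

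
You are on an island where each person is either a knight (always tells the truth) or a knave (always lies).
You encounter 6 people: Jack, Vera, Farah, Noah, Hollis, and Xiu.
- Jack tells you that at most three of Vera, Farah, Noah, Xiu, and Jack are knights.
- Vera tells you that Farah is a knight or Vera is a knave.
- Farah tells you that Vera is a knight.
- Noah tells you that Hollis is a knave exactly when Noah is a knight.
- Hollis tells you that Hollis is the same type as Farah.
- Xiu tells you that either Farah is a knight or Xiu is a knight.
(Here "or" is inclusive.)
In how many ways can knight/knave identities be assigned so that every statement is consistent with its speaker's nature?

1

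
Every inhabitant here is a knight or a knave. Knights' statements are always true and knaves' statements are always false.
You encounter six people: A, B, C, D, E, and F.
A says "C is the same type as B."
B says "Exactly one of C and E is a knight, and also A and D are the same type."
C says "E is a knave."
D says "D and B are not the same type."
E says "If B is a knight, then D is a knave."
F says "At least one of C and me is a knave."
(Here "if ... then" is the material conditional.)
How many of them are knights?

3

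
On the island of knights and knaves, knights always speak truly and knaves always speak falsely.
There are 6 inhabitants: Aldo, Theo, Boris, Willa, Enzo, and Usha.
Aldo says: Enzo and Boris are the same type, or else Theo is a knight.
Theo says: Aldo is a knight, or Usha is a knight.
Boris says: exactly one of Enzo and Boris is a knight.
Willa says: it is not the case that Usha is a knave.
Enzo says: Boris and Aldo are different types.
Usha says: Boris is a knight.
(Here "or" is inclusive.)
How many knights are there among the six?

5

The unique consistent assignment is Aldo=knight, Theo=knight, Boris=knight, Willa=knight, Enzo=knave, Usha=knight.
That has 5 knights.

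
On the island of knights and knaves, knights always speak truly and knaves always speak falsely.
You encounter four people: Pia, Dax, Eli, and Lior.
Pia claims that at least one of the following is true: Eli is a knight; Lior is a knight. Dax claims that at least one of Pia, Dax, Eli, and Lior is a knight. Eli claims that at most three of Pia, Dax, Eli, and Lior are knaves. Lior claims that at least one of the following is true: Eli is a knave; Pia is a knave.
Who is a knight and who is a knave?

Pia is a knight, Dax is a knight, Eli is a knight, and Lior is a knave.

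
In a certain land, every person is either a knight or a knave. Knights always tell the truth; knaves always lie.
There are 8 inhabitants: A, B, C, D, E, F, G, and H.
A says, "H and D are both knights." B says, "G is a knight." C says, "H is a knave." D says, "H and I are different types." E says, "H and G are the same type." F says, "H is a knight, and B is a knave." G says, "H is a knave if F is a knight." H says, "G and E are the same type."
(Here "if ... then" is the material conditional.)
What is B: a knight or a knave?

B is a knight.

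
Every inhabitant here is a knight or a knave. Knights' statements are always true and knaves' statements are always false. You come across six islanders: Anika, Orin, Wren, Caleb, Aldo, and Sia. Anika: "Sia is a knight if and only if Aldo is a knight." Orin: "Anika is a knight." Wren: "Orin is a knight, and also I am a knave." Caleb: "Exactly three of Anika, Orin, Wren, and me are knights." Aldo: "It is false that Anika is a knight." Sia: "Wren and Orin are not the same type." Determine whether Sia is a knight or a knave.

Sia is a knave.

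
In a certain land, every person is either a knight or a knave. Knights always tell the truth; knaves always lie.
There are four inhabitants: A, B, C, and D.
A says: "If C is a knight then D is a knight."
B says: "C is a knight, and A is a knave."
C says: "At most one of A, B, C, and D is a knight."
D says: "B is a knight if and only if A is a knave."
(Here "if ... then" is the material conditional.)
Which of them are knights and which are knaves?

A is a knight, B is a knave, C is a knave, and D is a knight.

A is a knight, and the claim "if C is a knight then D is a knight" is indeed True.
Since B is a knave, "C is a knight, and A is a knave" needs to be false, which holds.
Since C is a knave, "at most one of A, B, C, and D is a knight" needs to be false, which holds.
D is a knight, and the claim "B is a knight if and only if A is a knave" is indeed True.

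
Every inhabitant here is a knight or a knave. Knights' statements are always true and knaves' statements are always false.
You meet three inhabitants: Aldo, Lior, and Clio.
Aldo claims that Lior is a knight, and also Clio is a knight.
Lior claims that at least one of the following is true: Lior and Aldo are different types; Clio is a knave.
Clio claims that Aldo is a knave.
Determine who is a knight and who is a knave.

As a knave, Aldo's statement "Lior is a knight, and also Clio is a knight" should be False; it is.
Lior (knave): "at least one of the following is true: Lior and Aldo are different types; Clio is a knave" — False. ✓
Clio is a knight, and the claim "Aldo is a knave" is indeed True.

Aldo is a knave, Lior is a knave, and Clio is a knight.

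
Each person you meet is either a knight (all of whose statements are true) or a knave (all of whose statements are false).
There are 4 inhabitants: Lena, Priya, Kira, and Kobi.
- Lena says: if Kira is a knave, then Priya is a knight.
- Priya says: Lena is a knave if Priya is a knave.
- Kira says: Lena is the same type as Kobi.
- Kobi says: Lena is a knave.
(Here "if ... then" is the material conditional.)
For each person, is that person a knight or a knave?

Knights: Lena and Priya. Knaves: Kira and Kobi.

Lena is a knight, and the claim "if Kira is a knave, then Priya is a knight" is indeed true.
Since Priya is a knight, "Lena is a knave if Priya is a knave" needs to be true, which holds.
Since Kira is a knave, "Lena is the same type as Kobi" needs to be false, which holds.
Kobi (knave): "Lena is a knave" — false. ✓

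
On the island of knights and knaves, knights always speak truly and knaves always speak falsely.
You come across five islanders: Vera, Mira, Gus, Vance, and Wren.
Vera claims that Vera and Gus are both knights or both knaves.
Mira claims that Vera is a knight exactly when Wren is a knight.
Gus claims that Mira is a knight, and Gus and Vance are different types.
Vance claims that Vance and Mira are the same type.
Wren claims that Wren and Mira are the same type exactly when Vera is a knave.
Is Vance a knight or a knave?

Vance is a knave.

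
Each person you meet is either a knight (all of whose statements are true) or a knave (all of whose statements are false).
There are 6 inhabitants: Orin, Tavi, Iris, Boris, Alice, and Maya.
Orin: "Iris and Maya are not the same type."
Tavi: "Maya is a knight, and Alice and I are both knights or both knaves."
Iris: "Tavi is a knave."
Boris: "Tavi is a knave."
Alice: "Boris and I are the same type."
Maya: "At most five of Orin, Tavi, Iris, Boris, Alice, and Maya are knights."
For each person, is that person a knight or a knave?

Knights: Iris, Boris, Alice, and Maya. Knaves: Orin and Tavi.

Orin is a knave; "Iris and Maya are not the same type" is False, as required.
Tavi is a knave, so "Maya is a knight, and Alice and I are both knights or both knaves" must be False — and it is.
Since Iris is a knight, "Tavi is a knave" needs to be true, which holds.
As a knight, Boris's statement "Tavi is a knave" should be true; it is.
Since Alice is a knight, "Boris and I are the same type" needs to be true, which holds.
As a knight, Maya's statement "at most five of Orin, Tavi, Iris, Boris, Alice, and Maya are knights" should be true; it is.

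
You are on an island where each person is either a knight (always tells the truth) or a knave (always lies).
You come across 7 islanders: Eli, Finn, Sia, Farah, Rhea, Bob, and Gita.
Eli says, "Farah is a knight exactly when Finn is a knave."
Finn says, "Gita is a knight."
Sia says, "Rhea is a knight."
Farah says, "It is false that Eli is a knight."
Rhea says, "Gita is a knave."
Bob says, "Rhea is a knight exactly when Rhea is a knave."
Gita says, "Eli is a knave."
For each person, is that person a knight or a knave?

Knights: Finn, Farah, and Gita. Knaves: Eli, Sia, Rhea, and Bob.

Since Eli is a knave, "Farah is a knight exactly when Finn is a knave" needs to be false, which holds.
Finn (knight): "Gita is a knight" — true. ✓
Sia is a knave, so "Rhea is a knight" must be false — and it is.
As a knight, Farah's statement "it is false that Eli is a knight" should be true; it is.
Since Rhea is a knave, "Gita is a knave" needs to be false, which holds.
Bob (knave): "Rhea is a knight exactly when Rhea is a knave" — false. ✓
Gita is a knight; "Eli is a knave" is true, as required.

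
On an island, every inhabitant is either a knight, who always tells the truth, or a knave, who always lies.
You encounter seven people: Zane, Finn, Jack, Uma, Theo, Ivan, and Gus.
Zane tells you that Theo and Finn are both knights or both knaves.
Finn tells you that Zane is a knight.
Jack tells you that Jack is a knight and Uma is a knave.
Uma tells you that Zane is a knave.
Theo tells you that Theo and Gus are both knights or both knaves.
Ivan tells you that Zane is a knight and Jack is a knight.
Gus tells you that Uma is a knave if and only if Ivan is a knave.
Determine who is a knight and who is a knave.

Zane is a knight, Finn is a knight, Jack is a knave, Uma is a knave, Theo is a knight, Ivan is a knave, and Gus is a knight.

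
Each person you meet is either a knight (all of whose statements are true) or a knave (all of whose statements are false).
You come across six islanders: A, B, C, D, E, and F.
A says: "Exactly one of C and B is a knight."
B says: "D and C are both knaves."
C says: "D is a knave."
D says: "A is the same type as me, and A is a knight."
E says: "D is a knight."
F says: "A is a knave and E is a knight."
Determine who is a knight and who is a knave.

A is a knight; "exactly one of C and B is a knight" is true, as required.
Since B is a knave, "D and C are both knaves" needs to be false, which holds.
C (knight): "D is a knave" — true. ✓
As a knave, D's statement "A is the same type as me, and A is a knight" should be false; it is.
E is a knave, and the claim "D is a knight" is indeed false.
As a knave, F's statement "A is a knave and E is a knight" should be false; it is.

Knights: A and C. Knaves: B, D, E, and F.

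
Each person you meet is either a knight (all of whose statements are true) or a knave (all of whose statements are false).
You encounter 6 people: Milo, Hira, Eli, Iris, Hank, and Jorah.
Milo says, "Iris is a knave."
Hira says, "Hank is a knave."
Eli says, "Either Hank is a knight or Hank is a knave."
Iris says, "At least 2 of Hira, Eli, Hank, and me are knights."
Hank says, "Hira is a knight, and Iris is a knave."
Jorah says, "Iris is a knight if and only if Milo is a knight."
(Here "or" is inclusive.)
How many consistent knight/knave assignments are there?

Consistent assignments:
  Milo=knave, Hira=knight, Eli=knight, Iris=knight, Hank=knave, Jorah=knave

1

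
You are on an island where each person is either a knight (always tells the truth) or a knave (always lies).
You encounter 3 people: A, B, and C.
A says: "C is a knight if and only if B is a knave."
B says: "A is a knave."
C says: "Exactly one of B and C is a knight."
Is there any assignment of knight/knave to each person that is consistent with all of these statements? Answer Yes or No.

Yes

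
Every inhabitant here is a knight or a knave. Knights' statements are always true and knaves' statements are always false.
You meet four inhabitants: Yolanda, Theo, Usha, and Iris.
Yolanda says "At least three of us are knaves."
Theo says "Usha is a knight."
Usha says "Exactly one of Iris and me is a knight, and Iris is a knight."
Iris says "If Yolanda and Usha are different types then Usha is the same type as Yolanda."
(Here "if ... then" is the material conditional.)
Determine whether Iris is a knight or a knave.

Iris is a knave.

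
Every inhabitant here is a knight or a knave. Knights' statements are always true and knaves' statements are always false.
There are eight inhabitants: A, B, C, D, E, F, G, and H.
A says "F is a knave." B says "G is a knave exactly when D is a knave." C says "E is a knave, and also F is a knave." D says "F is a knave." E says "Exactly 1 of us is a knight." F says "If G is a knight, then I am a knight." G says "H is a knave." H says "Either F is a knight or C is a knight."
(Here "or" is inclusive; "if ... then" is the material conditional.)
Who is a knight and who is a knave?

A is a knave, B is a knight, C is a knave, D is a knave, E is a knave, F is a knight, G is a knave, and H is a knight.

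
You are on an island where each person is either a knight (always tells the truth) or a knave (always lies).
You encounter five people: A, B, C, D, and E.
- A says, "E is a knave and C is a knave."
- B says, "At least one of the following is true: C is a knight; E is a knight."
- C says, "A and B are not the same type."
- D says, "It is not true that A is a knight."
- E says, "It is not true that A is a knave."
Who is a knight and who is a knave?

Knights: B, C, and D. Knaves: A and E.

A is a knave; "E is a knave and C is a knave" is false, as required.
As a knight, B's statement "at least one of the following is true: C is a knight; E is a knight" should be True; it is.
Since C is a knight, "A and B are not the same type" needs to be True, which holds.
D is a knight; "it is not true that A is a knight" is True, as required.
Since E is a knave, "it is not true that A is a knave" needs to be false, which holds.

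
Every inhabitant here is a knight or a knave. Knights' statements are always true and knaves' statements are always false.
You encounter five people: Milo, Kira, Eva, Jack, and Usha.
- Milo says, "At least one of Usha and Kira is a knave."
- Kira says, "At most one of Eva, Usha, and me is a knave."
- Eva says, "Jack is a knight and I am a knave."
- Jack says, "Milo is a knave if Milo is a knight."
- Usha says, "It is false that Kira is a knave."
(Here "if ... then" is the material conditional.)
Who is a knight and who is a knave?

Milo is a knight, Kira is a knave, Eva is a knave, Jack is a knave, and Usha is a knave.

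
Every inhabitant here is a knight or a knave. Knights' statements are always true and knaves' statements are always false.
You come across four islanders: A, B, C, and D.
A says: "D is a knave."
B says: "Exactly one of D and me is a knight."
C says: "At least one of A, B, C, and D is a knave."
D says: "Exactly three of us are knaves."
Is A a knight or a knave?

A is a knight.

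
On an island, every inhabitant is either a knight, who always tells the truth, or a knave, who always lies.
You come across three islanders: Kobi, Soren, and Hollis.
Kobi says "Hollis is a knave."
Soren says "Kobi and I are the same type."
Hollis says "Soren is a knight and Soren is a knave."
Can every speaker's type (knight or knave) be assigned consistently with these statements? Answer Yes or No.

One consistent assignment: Kobi=knight, Soren=knight, Hollis=knave.

Yes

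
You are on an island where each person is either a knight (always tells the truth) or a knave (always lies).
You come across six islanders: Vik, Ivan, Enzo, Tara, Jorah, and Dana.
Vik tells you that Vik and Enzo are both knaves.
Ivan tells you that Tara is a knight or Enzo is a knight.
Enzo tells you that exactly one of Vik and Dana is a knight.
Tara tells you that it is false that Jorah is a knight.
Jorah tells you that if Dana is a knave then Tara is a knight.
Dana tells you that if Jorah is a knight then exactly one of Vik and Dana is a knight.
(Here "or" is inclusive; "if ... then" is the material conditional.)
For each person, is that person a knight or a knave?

As a knave, Vik's statement "Vik and Enzo are both knaves" should be false; it is.
Ivan is a knight, and the claim "Tara is a knight or Enzo is a knight" is indeed True.
Enzo is a knight, so "exactly one of Vik and Dana is a knight" must be True — and it is.
Tara (knave): "it is false that Jorah is a knight" — false. ✓
Jorah (knight): "if Dana is a knave then Tara is a knight" — True. ✓
Dana is a knight, so "if Jorah is a knight then exactly one of Vik and Dana is a knight" must be True — and it is.

Vik is a knave, Ivan is a knight, Enzo is a knight, Tara is a knave, Jorah is a knight, and Dana is a knight.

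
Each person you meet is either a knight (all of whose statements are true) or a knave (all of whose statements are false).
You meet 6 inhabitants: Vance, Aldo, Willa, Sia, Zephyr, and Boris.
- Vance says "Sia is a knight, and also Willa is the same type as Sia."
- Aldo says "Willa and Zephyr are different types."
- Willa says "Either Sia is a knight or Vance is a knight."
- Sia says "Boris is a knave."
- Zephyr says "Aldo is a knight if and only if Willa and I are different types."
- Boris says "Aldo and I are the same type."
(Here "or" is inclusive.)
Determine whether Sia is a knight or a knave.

Consistent assignments: {Vance=knave, Aldo=knight, Willa=knave, Sia=knave, Zephyr=knight, Boris=knight}
In every consistent assignment, Sia is a knave.

Sia is a knave.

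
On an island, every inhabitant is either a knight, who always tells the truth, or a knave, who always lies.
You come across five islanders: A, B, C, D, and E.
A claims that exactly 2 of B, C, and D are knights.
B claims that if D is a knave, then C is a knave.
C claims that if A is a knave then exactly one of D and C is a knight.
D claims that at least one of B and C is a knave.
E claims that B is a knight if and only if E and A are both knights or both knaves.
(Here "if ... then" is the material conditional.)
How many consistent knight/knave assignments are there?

0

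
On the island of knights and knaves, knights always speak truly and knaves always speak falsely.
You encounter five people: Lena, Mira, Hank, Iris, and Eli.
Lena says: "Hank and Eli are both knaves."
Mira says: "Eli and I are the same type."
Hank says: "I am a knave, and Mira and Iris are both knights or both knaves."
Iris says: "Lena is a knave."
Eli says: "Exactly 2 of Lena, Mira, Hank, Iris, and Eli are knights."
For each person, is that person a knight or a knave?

Knights: Iris and Eli. Knaves: Lena, Mira, and Hank.

Since Lena is a knave, "Hank and Eli are both knaves" needs to be false, which holds.
Since Mira is a knave, "Eli and I are the same type" needs to be false, which holds.
Hank is a knave, so "I am a knave, and Mira and Iris are both knights or both knaves" must be false — and it is.
Iris is a knight; "Lena is a knave" is true, as required.
Eli (knight): "exactly 2 of Lena, Mira, Hank, Iris, and Eli are knights" — true. ✓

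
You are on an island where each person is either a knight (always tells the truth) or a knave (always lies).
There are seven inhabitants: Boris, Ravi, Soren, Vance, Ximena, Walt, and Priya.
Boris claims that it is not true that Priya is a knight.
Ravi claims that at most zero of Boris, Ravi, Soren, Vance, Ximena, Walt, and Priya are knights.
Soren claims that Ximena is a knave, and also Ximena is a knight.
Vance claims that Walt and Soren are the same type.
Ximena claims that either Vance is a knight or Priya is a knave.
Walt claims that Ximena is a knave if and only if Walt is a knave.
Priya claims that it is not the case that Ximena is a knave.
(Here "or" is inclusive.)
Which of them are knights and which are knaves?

Boris is a knave; "it is not true that Priya is a knight" is false, as required.
Since Ravi is a knave, "at most zero of Boris, Ravi, Soren, Vance, Ximena, Walt, and Priya are knights" needs to be false, which holds.
Soren (knave): "Ximena is a knave, and also Ximena is a knight" — false. ✓
Vance is a knight, so "Walt and Soren are the same type" must be True — and it is.
Ximena is a knight, so "either Vance is a knight or Priya is a knave" must be True — and it is.
Walt is a knave; "Ximena is a knave if and only if Walt is a knave" is false, as required.
As a knight, Priya's statement "it is not the case that Ximena is a knave" should be True; it is.

Knights: Vance, Ximena, and Priya. Knaves: Boris, Ravi, Soren, and Walt.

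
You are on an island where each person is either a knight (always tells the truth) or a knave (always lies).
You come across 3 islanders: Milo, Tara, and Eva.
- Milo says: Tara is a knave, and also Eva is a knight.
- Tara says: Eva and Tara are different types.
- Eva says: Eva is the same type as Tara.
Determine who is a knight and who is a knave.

Milo (knave): "Tara is a knave, and also Eva is a knight" — False. ✓
Tara is a knight, so "Eva and Tara are different types" must be True — and it is.
Since Eva is a knave, "Eva is the same type as Tara" needs to be False, which holds.

Knights: Tara. Knaves: Milo and Eva.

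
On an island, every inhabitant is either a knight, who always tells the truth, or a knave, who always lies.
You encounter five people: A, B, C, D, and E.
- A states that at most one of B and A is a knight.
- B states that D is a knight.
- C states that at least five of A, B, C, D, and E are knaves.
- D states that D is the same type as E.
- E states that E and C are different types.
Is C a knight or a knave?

Consistent assignments: {A=knight, B=knave, C=knave, D=knave, E=knight}
In every consistent assignment, C is a knave.

C is a knave.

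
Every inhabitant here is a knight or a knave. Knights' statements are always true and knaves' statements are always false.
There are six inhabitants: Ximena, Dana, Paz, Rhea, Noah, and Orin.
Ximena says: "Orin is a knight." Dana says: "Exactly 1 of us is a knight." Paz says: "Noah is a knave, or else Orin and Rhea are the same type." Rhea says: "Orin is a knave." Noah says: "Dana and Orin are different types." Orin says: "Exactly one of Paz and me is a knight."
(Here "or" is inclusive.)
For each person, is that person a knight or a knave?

Ximena is a knight, Dana is a knave, Paz is a knave, Rhea is a knave, Noah is a knight, and Orin is a knight.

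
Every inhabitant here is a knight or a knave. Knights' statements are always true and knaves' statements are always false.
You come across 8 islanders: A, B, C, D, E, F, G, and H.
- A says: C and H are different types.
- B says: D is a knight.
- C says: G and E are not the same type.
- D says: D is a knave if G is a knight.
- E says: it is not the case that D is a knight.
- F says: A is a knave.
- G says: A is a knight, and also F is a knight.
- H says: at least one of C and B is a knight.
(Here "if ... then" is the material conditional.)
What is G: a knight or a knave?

Consistent assignments: {A=knight, B=knight, C=knave, D=knight, E=knave, F=knave, G=knave, H=knight}
In every consistent assignment, G is a knave.

G is a knave.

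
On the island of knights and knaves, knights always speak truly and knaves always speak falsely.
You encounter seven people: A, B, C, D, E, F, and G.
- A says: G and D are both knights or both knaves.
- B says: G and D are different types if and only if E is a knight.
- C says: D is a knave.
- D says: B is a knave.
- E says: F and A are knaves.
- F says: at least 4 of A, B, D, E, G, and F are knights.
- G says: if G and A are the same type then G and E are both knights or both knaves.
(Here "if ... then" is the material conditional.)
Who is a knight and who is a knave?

A is a knave, B is a knight, C is a knight, D is a knave, E is a knight, F is a knave, and G is a knight.

A (knave): "G and D are both knights or both knaves" — false. ✓
B is a knight, so "G and D are different types if and only if E is a knight" must be true — and it is.
C (knight): "D is a knave" — true. ✓
Since D is a knave, "B is a knave" needs to be false, which holds.
Since E is a knight, "F and A are knaves" needs to be true, which holds.
Since F is a knave, "at least 4 of A, B, D, E, G, and F are knights" needs to be false, which holds.
G is a knight, so "if G and A are the same type then G and E are both knights or both knaves" must be true — and it is.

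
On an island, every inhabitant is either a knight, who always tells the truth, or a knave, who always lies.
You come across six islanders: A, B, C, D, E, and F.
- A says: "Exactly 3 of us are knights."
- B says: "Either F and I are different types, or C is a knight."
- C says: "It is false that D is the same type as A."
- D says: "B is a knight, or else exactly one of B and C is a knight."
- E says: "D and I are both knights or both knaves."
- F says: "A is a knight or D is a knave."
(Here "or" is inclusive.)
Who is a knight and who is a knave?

A is a knave, and the claim "exactly 3 of us are knights" is indeed false.
As a knight, B's statement "either F and I are different types, or C is a knight" should be True; it is.
C is a knight, so "it is false that D is the same type as A" must be True — and it is.
As a knight, D's statement "B is a knight, or else exactly one of B and C is a knight" should be True; it is.
Since E is a knight, "D and I are both knights or both knaves" needs to be True, which holds.
F (knave): "A is a knight or D is a knave" — false. ✓

A is a knave, B is a knight, C is a knight, D is a knight, E is a knight, and F is a knave.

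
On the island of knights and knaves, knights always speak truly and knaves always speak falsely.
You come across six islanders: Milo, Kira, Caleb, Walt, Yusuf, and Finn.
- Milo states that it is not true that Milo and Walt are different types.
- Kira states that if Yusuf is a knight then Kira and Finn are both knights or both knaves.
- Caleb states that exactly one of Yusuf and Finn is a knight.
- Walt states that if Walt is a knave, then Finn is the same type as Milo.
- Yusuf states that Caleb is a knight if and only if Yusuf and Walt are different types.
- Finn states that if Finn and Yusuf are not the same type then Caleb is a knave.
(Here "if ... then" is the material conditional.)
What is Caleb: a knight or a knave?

Caleb is a knave.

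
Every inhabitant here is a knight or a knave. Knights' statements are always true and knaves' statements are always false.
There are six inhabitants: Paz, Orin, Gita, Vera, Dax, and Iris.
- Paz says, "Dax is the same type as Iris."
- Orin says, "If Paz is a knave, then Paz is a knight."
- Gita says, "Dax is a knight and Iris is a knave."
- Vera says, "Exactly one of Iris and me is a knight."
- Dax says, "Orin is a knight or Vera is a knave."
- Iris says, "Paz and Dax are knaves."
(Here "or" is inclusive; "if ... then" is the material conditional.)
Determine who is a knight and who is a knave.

Paz is a knave, Orin is a knave, Gita is a knight, Vera is a knave, Dax is a knight, and Iris is a knave.

Paz is a knave; "Dax is the same type as Iris" is False, as required.
Orin is a knave, so "if Paz is a knave, then Paz is a knight" must be False — and it is.
Gita is a knight; "Dax is a knight and Iris is a knave" is True, as required.
Vera is a knave, and the claim "exactly one of Iris and me is a knight" is indeed False.
As a knight, Dax's statement "Orin is a knight or Vera is a knave" should be True; it is.
Since Iris is a knave, "Paz and Dax are knaves" needs to be False, which holds.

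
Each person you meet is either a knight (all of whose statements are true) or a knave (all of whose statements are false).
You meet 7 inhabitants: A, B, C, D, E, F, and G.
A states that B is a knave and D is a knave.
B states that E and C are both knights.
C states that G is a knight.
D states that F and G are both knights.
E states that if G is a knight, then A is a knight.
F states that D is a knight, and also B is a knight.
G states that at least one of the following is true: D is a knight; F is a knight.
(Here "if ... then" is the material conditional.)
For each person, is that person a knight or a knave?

Knights: A and E. Knaves: B, C, D, F, and G.

As a knight, A's statement "B is a knave and D is a knave" should be True; it is.
B is a knave; "E and C are both knights" is False, as required.
C is a knave; "G is a knight" is False, as required.
Since D is a knave, "F and G are both knights" needs to be False, which holds.
E is a knight, and the claim "if G is a knight, then A is a knight" is indeed True.
Since F is a knave, "D is a knight, and also B is a knight" needs to be False, which holds.
G is a knave, so "at least one of the following is true: D is a knight; F is a knight" must be False — and it is.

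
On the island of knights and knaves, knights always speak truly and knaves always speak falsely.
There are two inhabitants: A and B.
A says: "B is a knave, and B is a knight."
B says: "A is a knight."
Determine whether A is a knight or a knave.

Consistent assignments: {A=knave, B=knave}
In every consistent assignment, A is a knave.

A is a knave.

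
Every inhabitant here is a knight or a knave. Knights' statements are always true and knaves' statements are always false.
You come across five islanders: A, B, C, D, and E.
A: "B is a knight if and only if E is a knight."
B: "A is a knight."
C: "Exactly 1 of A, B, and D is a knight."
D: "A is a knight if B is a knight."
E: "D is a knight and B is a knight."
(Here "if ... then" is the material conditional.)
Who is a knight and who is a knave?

Suppose A is a knave. Then A's statement "B is a knight if and only if E is a knight" would have to be false. Checking the 16 ways to assign the others, none is consistent with every speaker.
(For instance, with B=knight, C=knave, D=knight, E=knight, A's claim "B is a knight if and only if E is a knight" comes out true where it would need to be false.)
So A must be a knight, making "B is a knight if and only if E is a knight" true. Taking A=knight, B=knight, C=knave, D=knight, E=knight, each remaining statement checks out:
  B (knight): "A is a knight" — true. ✓
  C (knave): "exactly 1 of A, B, and D is a knight" — false. ✓
  D (knight): "A is a knight if B is a knight" — true. ✓
  E (knight): "D is a knight and B is a knight" — true. ✓
This is the unique consistent assignment.

A is a knight, B is a knight, C is a knave, D is a knight, and E is a knight.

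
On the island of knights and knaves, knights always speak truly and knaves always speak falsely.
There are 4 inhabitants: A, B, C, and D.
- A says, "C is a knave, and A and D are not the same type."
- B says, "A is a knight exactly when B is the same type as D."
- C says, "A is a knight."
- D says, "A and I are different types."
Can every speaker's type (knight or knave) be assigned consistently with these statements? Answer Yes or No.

Yes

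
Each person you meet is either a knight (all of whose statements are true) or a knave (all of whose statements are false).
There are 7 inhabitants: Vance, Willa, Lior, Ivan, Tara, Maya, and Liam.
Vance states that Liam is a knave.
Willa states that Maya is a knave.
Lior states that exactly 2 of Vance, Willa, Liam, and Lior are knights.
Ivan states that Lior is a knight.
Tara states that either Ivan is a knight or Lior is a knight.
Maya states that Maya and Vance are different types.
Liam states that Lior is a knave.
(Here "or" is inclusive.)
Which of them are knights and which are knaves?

Vance is a knave; "Liam is a knave" is False, as required.
Willa (knave): "Maya is a knave" — False. ✓
Lior is a knave; "exactly 2 of Vance, Willa, Liam, and Lior are knights" is False, as required.
Ivan is a knave; "Lior is a knight" is False, as required.
Tara (knave): "either Ivan is a knight or Lior is a knight" — False. ✓
Maya is a knight, and the claim "Maya and Vance are different types" is indeed True.
Liam is a knight; "Lior is a knave" is True, as required.

Vance is a knave, Willa is a knave, Lior is a knave, Ivan is a knave, Tara is a knave, Maya is a knight, and Liam is a knight.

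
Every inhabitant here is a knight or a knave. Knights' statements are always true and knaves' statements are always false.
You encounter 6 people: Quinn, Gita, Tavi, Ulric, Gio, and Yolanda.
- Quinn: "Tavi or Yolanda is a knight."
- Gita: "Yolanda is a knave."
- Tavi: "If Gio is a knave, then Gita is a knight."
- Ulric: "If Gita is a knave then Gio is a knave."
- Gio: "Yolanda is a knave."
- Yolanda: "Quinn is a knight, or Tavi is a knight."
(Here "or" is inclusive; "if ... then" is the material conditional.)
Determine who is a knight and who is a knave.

As a knight, Quinn's statement "Tavi or Yolanda is a knight" should be true; it is.
Since Gita is a knave, "Yolanda is a knave" needs to be false, which holds.
Tavi is a knave; "if Gio is a knave, then Gita is a knight" is false, as required.
Ulric (knight): "if Gita is a knave then Gio is a knave" — true. ✓
As a knave, Gio's statement "Yolanda is a knave" should be false; it is.
As a knight, Yolanda's statement "Quinn is a knight, or Tavi is a knight" should be true; it is.

Quinn is a knight, Gita is a knave, Tavi is a knave, Ulric is a knight, Gio is a knave, and Yolanda is a knight.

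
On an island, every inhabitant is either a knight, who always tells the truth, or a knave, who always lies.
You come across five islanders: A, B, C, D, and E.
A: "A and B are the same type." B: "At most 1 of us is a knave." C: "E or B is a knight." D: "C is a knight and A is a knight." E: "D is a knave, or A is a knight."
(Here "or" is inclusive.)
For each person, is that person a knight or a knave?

Knights: A, B, C, D, and E. Knaves: none.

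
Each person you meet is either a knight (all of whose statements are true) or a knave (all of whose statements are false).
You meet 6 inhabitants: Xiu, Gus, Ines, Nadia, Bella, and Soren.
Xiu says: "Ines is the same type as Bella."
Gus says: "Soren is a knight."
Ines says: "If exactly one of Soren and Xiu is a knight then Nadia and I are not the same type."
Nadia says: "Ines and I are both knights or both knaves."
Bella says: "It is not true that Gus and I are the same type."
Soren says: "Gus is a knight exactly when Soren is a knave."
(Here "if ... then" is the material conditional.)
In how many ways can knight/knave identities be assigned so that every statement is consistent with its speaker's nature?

3

Consistent assignments:
  Xiu=knight, Gus=knave, Ines=knight, Nadia=knave, Bella=knight, Soren=knave
  Xiu=knave, Gus=knave, Ines=knight, Nadia=knight, Bella=knave, Soren=knave
  Xiu=knave, Gus=knave, Ines=knight, Nadia=knave, Bella=knave, Soren=knave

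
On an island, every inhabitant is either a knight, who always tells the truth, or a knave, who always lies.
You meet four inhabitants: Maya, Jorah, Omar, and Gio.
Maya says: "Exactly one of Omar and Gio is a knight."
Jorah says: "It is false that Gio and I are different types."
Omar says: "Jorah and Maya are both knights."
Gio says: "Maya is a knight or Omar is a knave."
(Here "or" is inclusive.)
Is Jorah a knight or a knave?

Jorah is a knave.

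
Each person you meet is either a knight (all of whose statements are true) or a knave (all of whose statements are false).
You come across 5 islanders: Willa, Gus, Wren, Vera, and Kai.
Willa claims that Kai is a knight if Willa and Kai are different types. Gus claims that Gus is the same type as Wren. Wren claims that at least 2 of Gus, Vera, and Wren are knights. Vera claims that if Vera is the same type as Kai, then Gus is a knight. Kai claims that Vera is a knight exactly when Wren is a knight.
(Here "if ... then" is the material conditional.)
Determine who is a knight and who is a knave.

Willa is a knight, Gus is a knight, Wren is a knight, Vera is a knight, and Kai is a knight.

Since Willa is a knight, "Kai is a knight if Willa and Kai are different types" needs to be True, which holds.
Gus is a knight; "Gus is the same type as Wren" is True, as required.
Wren is a knight, and the claim "at least 2 of Gus, Vera, and Wren are knights" is indeed True.
Vera is a knight; "if Vera is the same type as Kai, then Gus is a knight" is True, as required.
Kai (knight): "Vera is a knight exactly when Wren is a knight" — True. ✓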